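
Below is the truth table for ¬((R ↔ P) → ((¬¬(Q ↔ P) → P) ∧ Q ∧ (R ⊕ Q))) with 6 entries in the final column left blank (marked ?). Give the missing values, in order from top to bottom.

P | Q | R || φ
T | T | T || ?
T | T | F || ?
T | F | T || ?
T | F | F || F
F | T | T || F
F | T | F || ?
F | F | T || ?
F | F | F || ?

T, F, T, F, F, T

Row P=T, Q=T, R=T: (R ↔ P) = T, ((¬¬(Q ↔ P) → P) ∧ Q ∧ (R ⊕ Q)) = F, ((R ↔ P) → ((¬¬(Q ↔ P) → P) ∧ Q ∧ (R ⊕ Q))) = F, so the formula = T.
Row P=T, Q=T, R=F: (R ↔ P) = F, ((¬¬(Q ↔ P) → P) ∧ Q ∧ (R ⊕ Q)) = T, ((R ↔ P) → ((¬¬(Q ↔ P) → P) ∧ Q ∧ (R ⊕ Q))) = T, so the formula = F.
Row P=T, Q=F, R=T: (R ↔ P) = T, ((¬¬(Q ↔ P) → P) ∧ Q ∧ (R ⊕ Q)) = F, ((R ↔ P) → ((¬¬(Q ↔ P) → P) ∧ Q ∧ (R ⊕ Q))) = F, so the formula = T.
Row P=F, Q=T, R=F: (R ↔ P) = T, ((¬¬(Q ↔ P) → P) ∧ Q ∧ (R ⊕ Q)) = T, ((R ↔ P) → ((¬¬(Q ↔ P) → P) ∧ Q ∧ (R ⊕ Q))) = T, so the formula = F.
Row P=F, Q=F, R=T: (R ↔ P) = F, ((¬¬(Q ↔ P) → P) ∧ Q ∧ (R ⊕ Q)) = F, ((R ↔ P) → ((¬¬(Q ↔ P) → P) ∧ Q ∧ (R ⊕ Q))) = T, so the formula = F.
Row P=F, Q=F, R=F: (R ↔ P) = T, ((¬¬(Q ↔ P) → P) ∧ Q ∧ (R ⊕ Q)) = F, ((R ↔ P) → ((¬¬(Q ↔ P) → P) ∧ Q ∧ (R ⊕ Q))) = F, so the formula = T.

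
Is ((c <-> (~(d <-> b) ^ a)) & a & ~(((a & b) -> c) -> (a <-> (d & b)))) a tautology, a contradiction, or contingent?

contingent

  a      b      c      d    |  (d <-> b)  ~(d <-> b)  (~(d <-> b) ^ a)  (c <-> (~(d <-> b) ^ a))  (a & b)  ((a & b) -> c)  (d & b)  (a <-> (d & b))    φ  
 True   True   True   True  |     True      False           True                  True              True        True         True         True       False
 True   True   True  False  |    False       True          False                 False              True        True        False        False       False
 True   True  False   True  |     True      False           True                 False              True       False         True         True       False
 True   True  False  False  |    False       True          False                  True              True       False        False        False       False
 True  False   True   True  |    False       True          False                 False             False        True        False        False       False
 True  False   True  False  |     True      False           True                  True             False        True        False        False        True
 True  False  False   True  |    False       True          False                  True             False        True        False        False        True
 True  False  False  False  |     True      False           True                 False             False        True        False        False       False
False   True   True   True  |     True      False          False                 False             False        True         True        False       False
False   True   True  False  |    False       True           True                  True             False        True        False         True       False
False   True  False   True  |     True      False          False                  True             False        True         True        False       False
False   True  False  False  |    False       True           True                 False             False        True        False         True       False
False  False   True   True  |    False       True           True                  True             False        True        False         True       False
False  False   True  False  |     True      False          False                 False             False        True        False         True       False
False  False  False   True  |    False       True           True                 False             False        True        False         True       False
False  False  False  False  |     True      False          False                  True             False        True        False         True       False
2 of 16 rows are True, so the formula is contingent.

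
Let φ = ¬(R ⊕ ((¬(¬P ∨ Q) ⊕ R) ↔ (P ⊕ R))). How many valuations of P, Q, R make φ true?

P | Q | R | ¬P | (¬P ∨ Q) | ¬(¬P ∨ Q) | (¬(¬P ∨ Q) ⊕ R) | (P ⊕ R) | ((¬(¬P ∨ Q) ⊕ R) ↔ (P ⊕ R)) | φ
- | - | - | -- | -------- | --------- | --------------- | ------- | --------------------------- | -
0 | 0 | 0 | 1  |    1     |     0     |        0        |    0    |              1              | 0
0 | 0 | 1 | 1  |    1     |     0     |        1        |    1    |              1              | 1
0 | 1 | 0 | 1  |    1     |     0     |        0        |    0    |              1              | 0
0 | 1 | 1 | 1  |    1     |     0     |        1        |    1    |              1              | 1
1 | 0 | 0 | 0  |    0     |     1     |        1        |    1    |              1              | 0
1 | 0 | 1 | 0  |    0     |     1     |        0        |    0    |              1              | 1
1 | 1 | 0 | 0  |    1     |     0     |        0        |    1    |              0              | 1
1 | 1 | 1 | 0  |    1     |     0     |        1        |    0    |              0              | 0
The formula is true on 4 of the 8 rows.

4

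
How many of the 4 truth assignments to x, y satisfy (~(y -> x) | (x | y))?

x  y     (~(y -> x) | (x | y))
F  F               F          
F  T               T          
T  F               T          
T  T               T          
The formula is true on 3 of the 4 rows.

3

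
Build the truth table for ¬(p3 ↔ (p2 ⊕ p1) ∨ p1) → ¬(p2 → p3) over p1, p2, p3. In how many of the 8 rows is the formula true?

p1 | p2 | p3 | φ
-- | -- | -- | -
1  | 1  | 1  | 1
1  | 1  | 0  | 1
1  | 0  | 1  | 1
1  | 0  | 0  | 0
0  | 1  | 1  | 1
0  | 1  | 0  | 1
0  | 0  | 1  | 0
0  | 0  | 0  | 1
The formula is true on 6 of the 8 rows.

6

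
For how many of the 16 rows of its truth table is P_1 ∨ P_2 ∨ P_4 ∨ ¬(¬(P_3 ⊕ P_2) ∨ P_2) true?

P_1 | P_2 | P_3 | P_4 | (P_2 ∨ P_4) | (P_1 ∨ (P_2 ∨ P_4)) | (P_3 ⊕ P_2) | ¬(P_3 ⊕ P_2) | (¬(P_3 ⊕ P_2) ∨ P_2) | ¬(¬(P_3 ⊕ P_2) ∨ P_2) | φ
--- | --- | --- | --- | ----------- | ------------------- | ----------- | ------------ | -------------------- | --------------------- | -
 0  |  0  |  0  |  0  |      0      |          0          |      0      |      1       |          1           |           0           | 0
 0  |  0  |  0  |  1  |      1      |          1          |      0      |      1       |          1           |           0           | 1
 0  |  0  |  1  |  0  |      0      |          0          |      1      |      0       |          0           |           1           | 1
 0  |  0  |  1  |  1  |      1      |          1          |      1      |      0       |          0           |           1           | 1
 0  |  1  |  0  |  0  |      1      |          1          |      1      |      0       |          1           |           0           | 1
 0  |  1  |  0  |  1  |      1      |          1          |      1      |      0       |          1           |           0           | 1
 0  |  1  |  1  |  0  |      1      |          1          |      0      |      1       |          1           |           0           | 1
 0  |  1  |  1  |  1  |      1      |          1          |      0      |      1       |          1           |           0           | 1
 1  |  0  |  0  |  0  |      0      |          1          |      0      |      1       |          1           |           0           | 1
 1  |  0  |  0  |  1  |      1      |          1          |      0      |      1       |          1           |           0           | 1
 1  |  0  |  1  |  0  |      0      |          1          |      1      |      0       |          0           |           1           | 1
 1  |  0  |  1  |  1  |      1      |          1          |      1      |      0       |          0           |           1           | 1
 1  |  1  |  0  |  0  |      1      |          1          |      1      |      0       |          1           |           0           | 1
 1  |  1  |  0  |  1  |      1      |          1          |      1      |      0       |          1           |           0           | 1
 1  |  1  |  1  |  0  |      1      |          1          |      0      |      1       |          1           |           0           | 1
 1  |  1  |  1  |  1  |      1      |          1          |      0      |      1       |          1           |           0           | 1
The formula is true on 15 of the 16 rows.

15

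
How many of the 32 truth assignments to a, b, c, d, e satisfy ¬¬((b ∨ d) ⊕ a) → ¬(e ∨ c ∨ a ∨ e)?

a | b | c | d | e || φ
T | T | T | T | T || T
T | T | T | T | F || T
T | T | T | F | T || T
T | T | T | F | F || T
T | T | F | T | T || T
T | T | F | T | F || T
T | T | F | F | T || T
T | T | F | F | F || T
T | F | T | T | T || T
T | F | T | T | F || T
T | F | T | F | T || F
T | F | T | F | F || F
T | F | F | T | T || T
T | F | F | T | F || T
T | F | F | F | T || F
T | F | F | F | F || F
F | T | T | T | T || F
F | T | T | T | F || F
F | T | T | F | T || F
F | T | T | F | F || F
F | T | F | T | T || F
F | T | F | T | F || T
F | T | F | F | T || F
F | T | F | F | F || T
F | F | T | T | T || F
F | F | T | T | F || F
F | F | T | F | T || T
F | F | T | F | F || T
F | F | F | T | T || F
F | F | F | T | F || T
F | F | F | F | T || T
F | F | F | F | F || T
The formula is true on 19 of the 32 rows.

19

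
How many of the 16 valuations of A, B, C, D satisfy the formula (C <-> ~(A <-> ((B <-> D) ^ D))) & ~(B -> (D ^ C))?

2

A  B  C  D  |  (B <-> D)  ((B <-> D) ^ D)  (A <-> ((B <-> D) ^ D))  ~(A <-> ((B <-> D) ^ D))  (D ^ C)  (B -> (D ^ C))  ~(B -> (D ^ C))  φ
T  T  T  T  |      T             F                    F                        T                 F           F                T         T
T  T  T  F  |      F             F                    F                        T                 T           T                F         F
T  T  F  T  |      T             F                    F                        T                 T           T                F         F
T  T  F  F  |      F             F                    F                        T                 F           F                T         F
T  F  T  T  |      F             T                    T                        F                 F           T                F         F
T  F  T  F  |      T             T                    T                        F                 T           T                F         F
T  F  F  T  |      F             T                    T                        F                 T           T                F         F
T  F  F  F  |      T             T                    T                        F                 F           T                F         F
F  T  T  T  |      T             F                    T                        F                 F           F                T         F
F  T  T  F  |      F             F                    T                        F                 T           T                F         F
F  T  F  T  |      T             F                    T                        F                 T           T                F         F
F  T  F  F  |      F             F                    T                        F                 F           F                T         T
F  F  T  T  |      F             T                    F                        T                 F           T                F         F
F  F  T  F  |      T             T                    F                        T                 T           T                F         F
F  F  F  T  |      F             T                    F                        T                 T           T                F         F
F  F  F  F  |      T             T                    F                        T                 F           T                F         F
The formula is true on 2 of the 16 rows.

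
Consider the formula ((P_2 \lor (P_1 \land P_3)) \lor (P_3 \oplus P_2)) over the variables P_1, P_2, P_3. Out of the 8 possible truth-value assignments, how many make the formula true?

6

P_1  P_2  P_3  |  (P_1 \land P_3)  (P_2 \lor (P_1 \land P_3))  (P_3 \oplus P_2)  φ
 T    T    T   |         T                     T                      F          T
 T    T    F   |         F                     T                      T          T
 T    F    T   |         T                     T                      T          T
 T    F    F   |         F                     F                      F          F
 F    T    T   |         F                     T                      F          T
 F    T    F   |         F                     T                      T          T
 F    F    T   |         F                     F                      T          T
 F    F    F   |         F                     F                      F          F
The formula is true on 6 of the 8 rows.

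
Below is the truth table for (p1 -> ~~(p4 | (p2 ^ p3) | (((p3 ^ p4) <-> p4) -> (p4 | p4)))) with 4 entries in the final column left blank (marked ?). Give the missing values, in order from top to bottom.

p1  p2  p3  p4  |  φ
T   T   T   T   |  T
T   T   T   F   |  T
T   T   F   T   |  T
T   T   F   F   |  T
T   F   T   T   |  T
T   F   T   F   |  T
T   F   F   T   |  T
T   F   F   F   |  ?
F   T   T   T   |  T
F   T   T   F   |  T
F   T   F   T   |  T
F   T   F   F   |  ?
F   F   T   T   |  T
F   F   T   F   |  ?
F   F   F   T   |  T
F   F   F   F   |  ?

F, T, T, T

Row p1=T, p2=F, p3=F, p4=F: ~~(p4 | (p2 ^ p3) | (((p3 ^ p4) <-> p4) -> (p4 | p4))) = F, so the formula = F.
Row p1=F, p2=T, p3=F, p4=F: ~~(p4 | (p2 ^ p3) | (((p3 ^ p4) <-> p4) -> (p4 | p4))) = T, so the formula = T.
Row p1=F, p2=F, p3=T, p4=F: ~~(p4 | (p2 ^ p3) | (((p3 ^ p4) <-> p4) -> (p4 | p4))) = T, so the formula = T.
Row p1=F, p2=F, p3=F, p4=F: ~~(p4 | (p2 ^ p3) | (((p3 ^ p4) <-> p4) -> (p4 | p4))) = F, so the formula = T.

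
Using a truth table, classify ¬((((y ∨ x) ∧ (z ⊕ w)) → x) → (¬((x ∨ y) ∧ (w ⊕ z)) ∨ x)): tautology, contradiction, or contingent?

contradiction

x | y | z | w || (y ∨ x) | (z ⊕ w) | ((y ∨ x) ∧ (z ⊕ w)) | (((y ∨ x) ∧ (z ⊕ w)) → x) | (x ∨ y) | (w ⊕ z) | ((x ∨ y) ∧ (w ⊕ z)) | ¬((x ∨ y) ∧ (w ⊕ z)) | (¬((x ∨ y) ∧ (w ⊕ z)) ∨ x) | φ
1 | 1 | 1 | 1 ||    1    |    0    |          0          |             1             |    1    |    0    |          0          |          1           |             1              | 0
1 | 1 | 1 | 0 ||    1    |    1    |          1          |             1             |    1    |    1    |          1          |          0           |             1              | 0
1 | 1 | 0 | 1 ||    1    |    1    |          1          |             1             |    1    |    1    |          1          |          0           |             1              | 0
1 | 1 | 0 | 0 ||    1    |    0    |          0          |             1             |    1    |    0    |          0          |          1           |             1              | 0
1 | 0 | 1 | 1 ||    1    |    0    |          0          |             1             |    1    |    0    |          0          |          1           |             1              | 0
1 | 0 | 1 | 0 ||    1    |    1    |          1          |             1             |    1    |    1    |          1          |          0           |             1              | 0
1 | 0 | 0 | 1 ||    1    |    1    |          1          |             1             |    1    |    1    |          1          |          0           |             1              | 0
1 | 0 | 0 | 0 ||    1    |    0    |          0          |             1             |    1    |    0    |          0          |          1           |             1              | 0
0 | 1 | 1 | 1 ||    1    |    0    |          0          |             1             |    1    |    0    |          0          |          1           |             1              | 0
0 | 1 | 1 | 0 ||    1    |    1    |          1          |             0             |    1    |    1    |          1          |          0           |             0              | 0
0 | 1 | 0 | 1 ||    1    |    1    |          1          |             0             |    1    |    1    |          1          |          0           |             0              | 0
0 | 1 | 0 | 0 ||    1    |    0    |          0          |             1             |    1    |    0    |          0          |          1           |             1              | 0
0 | 0 | 1 | 1 ||    0    |    0    |          0          |             1             |    0    |    0    |          0          |          1           |             1              | 0
0 | 0 | 1 | 0 ||    0    |    1    |          0          |             1             |    0    |    1    |          0          |          1           |             1              | 0
0 | 0 | 0 | 1 ||    0    |    1    |          0          |             1             |    0    |    1    |          0          |          1           |             1              | 0
0 | 0 | 0 | 0 ||    0    |    0    |          0          |             1             |    0    |    0    |          0          |          1           |             1              | 0
Every row is 0, so the formula is a contradiction.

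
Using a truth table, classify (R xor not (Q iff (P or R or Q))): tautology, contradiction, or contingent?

contingent

P | Q | R || (P or R or Q) | (Q iff (P or R or Q)) | not (Q iff (P or R or Q)) | φ
0 | 0 | 0 ||       0       |           1           |             0             | 0
0 | 0 | 1 ||       1       |           0           |             1             | 0
0 | 1 | 0 ||       1       |           1           |             0             | 0
0 | 1 | 1 ||       1       |           1           |             0             | 1
1 | 0 | 0 ||       1       |           0           |             1             | 1
1 | 0 | 1 ||       1       |           0           |             1             | 0
1 | 1 | 0 ||       1       |           1           |             0             | 0
1 | 1 | 1 ||       1       |           1           |             0             | 1
3 of 8 rows are 1, so the formula is contingent.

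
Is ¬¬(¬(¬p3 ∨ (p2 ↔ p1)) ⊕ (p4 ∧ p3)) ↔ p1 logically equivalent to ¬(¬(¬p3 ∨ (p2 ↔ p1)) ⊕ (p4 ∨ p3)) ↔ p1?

not equivalent

p1  p2  p3  p4  |  φ  ψ
F   F   F   F   |  T  F
F   F   F   T   |  T  T
F   F   T   F   |  T  T
F   F   T   T   |  F  T
F   T   F   F   |  T  F
F   T   F   T   |  T  T
F   T   T   F   |  F  F
F   T   T   T   |  T  F
T   F   F   F   |  F  T
T   F   F   T   |  F  F
T   F   T   F   |  T  T
T   F   T   T   |  F  T
T   T   F   F   |  F  T
T   T   F   T   |  F  F
T   T   T   F   |  F  F
T   T   T   T   |  T  F
The columns differ at p1=F, p2=F, p3=F, p4=F (φ=T, ψ=F), so they are not equivalent.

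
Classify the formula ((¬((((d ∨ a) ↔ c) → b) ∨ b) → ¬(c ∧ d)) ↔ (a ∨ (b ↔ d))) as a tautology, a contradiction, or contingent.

contingent

a  b  c  d  |  φ
F  F  F  F  |  T
F  F  F  T  |  F
F  F  T  F  |  T
F  F  T  T  |  T
F  T  F  F  |  F
F  T  F  T  |  T
F  T  T  F  |  F
F  T  T  T  |  T
T  F  F  F  |  T
T  F  F  T  |  T
T  F  T  F  |  T
T  F  T  T  |  F
T  T  F  F  |  T
T  T  F  T  |  T
T  T  T  F  |  T
T  T  T  T  |  T
12 of 16 rows are T, so the formula is contingent.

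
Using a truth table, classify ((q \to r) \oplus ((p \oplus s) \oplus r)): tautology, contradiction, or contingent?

p  q  r  s  |  φ
0  0  0  0  |  1
0  0  0  1  |  0
0  0  1  0  |  0
0  0  1  1  |  1
0  1  0  0  |  0
0  1  0  1  |  1
0  1  1  0  |  0
0  1  1  1  |  1
1  0  0  0  |  0
1  0  0  1  |  1
1  0  1  0  |  1
1  0  1  1  |  0
1  1  0  0  |  1
1  1  0  1  |  0
1  1  1  0  |  1
1  1  1  1  |  0
8 of 16 rows are 1, so the formula is contingent.

contingent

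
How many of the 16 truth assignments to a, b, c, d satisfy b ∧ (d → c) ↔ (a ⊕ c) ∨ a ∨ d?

  a   |   b   |   c   |   d   | (d → c) | (b ∧ (d → c)) | (a ⊕ c) | ((a ⊕ c) ∨ a ∨ d) | ((b ∧ (d → c)) ↔ ((a ⊕ c) ∨ a ∨ d))
----- | ----- | ----- | ----- | ------- | ------------- | ------- | ----------------- | -----------------------------------
False | False | False | False |   True  |     False     |  False  |       False       |                 True               
False | False | False |  True |  False  |     False     |  False  |        True       |                False               
False | False |  True | False |   True  |     False     |   True  |        True       |                False               
False | False |  True |  True |   True  |     False     |   True  |        True       |                False               
False |  True | False | False |   True  |      True     |  False  |       False       |                False               
False |  True | False |  True |  False  |     False     |  False  |        True       |                False               
False |  True |  True | False |   True  |      True     |   True  |        True       |                 True               
False |  True |  True |  True |   True  |      True     |   True  |        True       |                 True               
 True | False | False | False |   True  |     False     |   True  |        True       |                False               
 True | False | False |  True |  False  |     False     |   True  |        True       |                False               
 True | False |  True | False |   True  |     False     |  False  |        True       |                False               
 True | False |  True |  True |   True  |     False     |  False  |        True       |                False               
 True |  True | False | False |   True  |      True     |   True  |        True       |                 True               
 True |  True | False |  True |  False  |     False     |   True  |        True       |                False               
 True |  True |  True | False |   True  |      True     |  False  |        True       |                 True               
 True |  True |  True |  True |   True  |      True     |  False  |        True       |                 True               
The formula is true on 6 of the 16 rows.

6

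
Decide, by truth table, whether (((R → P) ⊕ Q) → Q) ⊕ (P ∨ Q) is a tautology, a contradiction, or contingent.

contingent

P | Q | R | (R → P) | ((R → P) ⊕ Q) | (((R → P) ⊕ Q) → Q) | (P ∨ Q) | ((((R → P) ⊕ Q) → Q) ⊕ (P ∨ Q))
- | - | - | ------- | ------------- | ------------------- | ------- | -------------------------------
T | T | T |    T    |       F       |          T          |    T    |                F               
T | T | F |    T    |       F       |          T          |    T    |                F               
T | F | T |    T    |       T       |          F          |    T    |                T               
T | F | F |    T    |       T       |          F          |    T    |                T               
F | T | T |    F    |       T       |          T          |    T    |                F               
F | T | F |    T    |       F       |          T          |    T    |                F               
F | F | T |    F    |       F       |          T          |    F    |                T               
F | F | F |    T    |       T       |          F          |    F    |                F               
3 of 8 rows are T, so the formula is contingent.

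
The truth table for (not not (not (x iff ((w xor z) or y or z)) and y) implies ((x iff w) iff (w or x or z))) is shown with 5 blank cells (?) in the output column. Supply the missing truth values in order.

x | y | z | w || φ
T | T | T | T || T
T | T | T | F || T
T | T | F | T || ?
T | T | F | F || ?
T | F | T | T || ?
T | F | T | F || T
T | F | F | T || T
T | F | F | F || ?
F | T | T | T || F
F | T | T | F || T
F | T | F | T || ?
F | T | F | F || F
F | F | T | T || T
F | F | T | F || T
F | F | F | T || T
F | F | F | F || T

Row x=T, y=T, z=F, w=T: not not (not (x iff ((w xor z) or y or z)) and y) = F, ((x iff w) iff (w or x or z)) = T, so the formula = T.
Row x=T, y=T, z=F, w=F: not not (not (x iff ((w xor z) or y or z)) and y) = F, ((x iff w) iff (w or x or z)) = F, so the formula = T.
Row x=T, y=F, z=T, w=T: not not (not (x iff ((w xor z) or y or z)) and y) = F, ((x iff w) iff (w or x or z)) = T, so the formula = T.
Row x=T, y=F, z=F, w=F: not not (not (x iff ((w xor z) or y or z)) and y) = F, ((x iff w) iff (w or x or z)) = F, so the formula = T.
Row x=F, y=T, z=F, w=T: not not (not (x iff ((w xor z) or y or z)) and y) = T, ((x iff w) iff (w or x or z)) = F, so the formula = F.

T, T, T, T, F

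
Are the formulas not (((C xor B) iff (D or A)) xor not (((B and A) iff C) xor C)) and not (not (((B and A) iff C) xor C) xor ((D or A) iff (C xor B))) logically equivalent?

A | B | C | D || φ | ψ
0 | 0 | 0 | 0 || 0 | 0
0 | 0 | 0 | 1 || 1 | 1
0 | 0 | 1 | 0 || 1 | 1
0 | 0 | 1 | 1 || 0 | 0
0 | 1 | 0 | 0 || 1 | 1
0 | 1 | 0 | 1 || 0 | 0
0 | 1 | 1 | 0 || 0 | 0
0 | 1 | 1 | 1 || 1 | 1
1 | 0 | 0 | 0 || 1 | 1
1 | 0 | 0 | 1 || 1 | 1
1 | 0 | 1 | 0 || 0 | 0
1 | 0 | 1 | 1 || 0 | 0
1 | 1 | 0 | 0 || 1 | 1
1 | 1 | 0 | 1 || 1 | 1
1 | 1 | 1 | 0 || 0 | 0
1 | 1 | 1 | 1 || 0 | 0
The columns for φ and ψ agree on every row, so they are logically equivalent.

equivalent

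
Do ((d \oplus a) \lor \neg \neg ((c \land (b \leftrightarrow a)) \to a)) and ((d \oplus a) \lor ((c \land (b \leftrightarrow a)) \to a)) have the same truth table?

equivalent

a | b | c | d | φ | ψ
- | - | - | - | - | -
0 | 0 | 0 | 0 | 1 | 1
0 | 0 | 0 | 1 | 1 | 1
0 | 0 | 1 | 0 | 0 | 0
0 | 0 | 1 | 1 | 1 | 1
0 | 1 | 0 | 0 | 1 | 1
0 | 1 | 0 | 1 | 1 | 1
0 | 1 | 1 | 0 | 1 | 1
0 | 1 | 1 | 1 | 1 | 1
1 | 0 | 0 | 0 | 1 | 1
1 | 0 | 0 | 1 | 1 | 1
1 | 0 | 1 | 0 | 1 | 1
1 | 0 | 1 | 1 | 1 | 1
1 | 1 | 0 | 0 | 1 | 1
1 | 1 | 0 | 1 | 1 | 1
1 | 1 | 1 | 0 | 1 | 1
1 | 1 | 1 | 1 | 1 | 1
The columns for φ and ψ agree on every row, so they are logically equivalent.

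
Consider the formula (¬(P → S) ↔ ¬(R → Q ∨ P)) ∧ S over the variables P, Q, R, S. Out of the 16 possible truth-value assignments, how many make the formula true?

P | Q | R | S | ((¬(P → S) ↔ ¬(R → (Q ∨ P))) ∧ S)
- | - | - | - | ---------------------------------
T | T | T | T |                 T                
T | T | T | F |                 F                
T | T | F | T |                 T                
T | T | F | F |                 F                
T | F | T | T |                 T                
T | F | T | F |                 F                
T | F | F | T |                 T                
T | F | F | F |                 F                
F | T | T | T |                 T                
F | T | T | F |                 F                
F | T | F | T |                 T                
F | T | F | F |                 F                
F | F | T | T |                 F                
F | F | T | F |                 F                
F | F | F | T |                 T                
F | F | F | F |                 F                
The formula is true on 7 of the 16 rows.

7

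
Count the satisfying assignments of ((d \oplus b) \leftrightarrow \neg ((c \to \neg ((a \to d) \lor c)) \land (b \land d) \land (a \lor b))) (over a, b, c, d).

a  b  c  d  |  φ
T  T  T  T  |  F
T  T  T  F  |  T
T  T  F  T  |  T
T  T  F  F  |  T
T  F  T  T  |  T
T  F  T  F  |  F
T  F  F  T  |  T
T  F  F  F  |  F
F  T  T  T  |  F
F  T  T  F  |  T
F  T  F  T  |  T
F  T  F  F  |  T
F  F  T  T  |  T
F  F  T  F  |  F
F  F  F  T  |  T
F  F  F  F  |  F
The formula is true on 10 of the 16 rows.

10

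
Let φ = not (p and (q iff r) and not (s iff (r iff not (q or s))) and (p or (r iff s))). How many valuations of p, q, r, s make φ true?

15

p  q  r  s  |  φ
T  T  T  T  |  F
T  T  T  F  |  T
T  T  F  T  |  T
T  T  F  F  |  T
T  F  T  T  |  T
T  F  T  F  |  T
T  F  F  T  |  T
T  F  F  F  |  T
F  T  T  T  |  T
F  T  T  F  |  T
F  T  F  T  |  T
F  T  F  F  |  T
F  F  T  T  |  T
F  F  T  F  |  T
F  F  F  T  |  T
F  F  F  F  |  T
The formula is true on 15 of the 16 rows.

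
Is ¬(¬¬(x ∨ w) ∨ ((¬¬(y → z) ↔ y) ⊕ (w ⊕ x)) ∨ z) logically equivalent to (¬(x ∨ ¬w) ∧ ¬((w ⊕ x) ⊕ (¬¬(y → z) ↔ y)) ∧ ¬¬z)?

  x      y      z      w    |    φ      ψ  
 True   True   True   True  |  False  False
 True   True   True  False  |  False  False
 True   True  False   True  |  False  False
 True   True  False  False  |  False  False
 True  False   True   True  |  False  False
 True  False   True  False  |  False  False
 True  False  False   True  |  False  False
 True  False  False  False  |  False  False
False   True   True   True  |  False   True
False   True   True  False  |  False  False
False   True  False   True  |  False  False
False   True  False  False  |   True  False
False  False   True   True  |  False  False
False  False   True  False  |  False  False
False  False  False   True  |  False  False
False  False  False  False  |   True  False
The columns differ at x=False, y=True, z=True, w=True (φ=False, ψ=True), so they are not equivalent.

not equivalent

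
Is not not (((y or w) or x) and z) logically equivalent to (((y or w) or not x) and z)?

not equivalent

x | y | z | w || φ | ψ
T | T | T | T || T | T
T | T | T | F || T | T
T | T | F | T || F | F
T | T | F | F || F | F
T | F | T | T || T | T
T | F | T | F || T | F
T | F | F | T || F | F
T | F | F | F || F | F
F | T | T | T || T | T
F | T | T | F || T | T
F | T | F | T || F | F
F | T | F | F || F | F
F | F | T | T || T | T
F | F | T | F || F | T
F | F | F | T || F | F
F | F | F | F || F | F
The columns differ at x=T, y=F, z=T, w=F (φ=T, ψ=F), so they are not equivalent.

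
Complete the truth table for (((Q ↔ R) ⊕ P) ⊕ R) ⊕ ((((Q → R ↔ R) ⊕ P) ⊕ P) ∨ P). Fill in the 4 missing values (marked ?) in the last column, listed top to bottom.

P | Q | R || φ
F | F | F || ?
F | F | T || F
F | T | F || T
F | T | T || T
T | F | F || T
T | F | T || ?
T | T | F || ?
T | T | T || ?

Row P=F, Q=F, R=F: (((Q ↔ R) ⊕ P) ⊕ R) = T, ((((Q → R ↔ R) ⊕ P) ⊕ P) ∨ P) = F, so the formula = T.
Row P=T, Q=F, R=T: (((Q ↔ R) ⊕ P) ⊕ R) = F, ((((Q → R ↔ R) ⊕ P) ⊕ P) ∨ P) = T, so the formula = T.
Row P=T, Q=T, R=F: (((Q ↔ R) ⊕ P) ⊕ R) = T, ((((Q → R ↔ R) ⊕ P) ⊕ P) ∨ P) = T, so the formula = F.
Row P=T, Q=T, R=T: (((Q ↔ R) ⊕ P) ⊕ R) = T, ((((Q → R ↔ R) ⊕ P) ⊕ P) ∨ P) = T, so the formula = F.

T, T, F, F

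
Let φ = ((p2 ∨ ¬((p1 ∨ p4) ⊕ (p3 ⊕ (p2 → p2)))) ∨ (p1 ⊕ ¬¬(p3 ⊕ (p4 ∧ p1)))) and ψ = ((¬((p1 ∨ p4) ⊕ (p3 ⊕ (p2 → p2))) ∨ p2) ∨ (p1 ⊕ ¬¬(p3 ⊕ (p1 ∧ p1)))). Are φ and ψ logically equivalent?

p1 | p2 | p3 | p4 | φ | ψ
-- | -- | -- | -- | - | -
T  | T  | T  | T  | T | T
T  | T  | T  | F  | T | T
T  | T  | F  | T  | T | T
T  | T  | F  | F  | T | T
T  | F  | T  | T  | T | T
T  | F  | T  | F  | F | T
T  | F  | F  | T  | T | T
T  | F  | F  | F  | T | T
F  | T  | T  | T  | T | T
F  | T  | T  | F  | T | T
F  | T  | F  | T  | T | T
F  | T  | F  | F  | T | T
F  | F  | T  | T  | T | T
F  | F  | T  | F  | T | T
F  | F  | F  | T  | T | T
F  | F  | F  | F  | F | F
The columns differ at p1=T, p2=F, p3=T, p4=F (φ=F, ψ=T), so they are not equivalent.

not equivalent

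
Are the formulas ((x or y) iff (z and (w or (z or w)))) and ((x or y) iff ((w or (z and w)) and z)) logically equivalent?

not equivalent

x | y | z | w || φ | ψ
1 | 1 | 1 | 1 || 1 | 1
1 | 1 | 1 | 0 || 1 | 0
1 | 1 | 0 | 1 || 0 | 0
1 | 1 | 0 | 0 || 0 | 0
1 | 0 | 1 | 1 || 1 | 1
1 | 0 | 1 | 0 || 1 | 0
1 | 0 | 0 | 1 || 0 | 0
1 | 0 | 0 | 0 || 0 | 0
0 | 1 | 1 | 1 || 1 | 1
0 | 1 | 1 | 0 || 1 | 0
0 | 1 | 0 | 1 || 0 | 0
0 | 1 | 0 | 0 || 0 | 0
0 | 0 | 1 | 1 || 0 | 0
0 | 0 | 1 | 0 || 0 | 1
0 | 0 | 0 | 1 || 1 | 1
0 | 0 | 0 | 0 || 1 | 1
The columns differ at x=1, y=1, z=1, w=0 (φ=1, ψ=0), so they are not equivalent.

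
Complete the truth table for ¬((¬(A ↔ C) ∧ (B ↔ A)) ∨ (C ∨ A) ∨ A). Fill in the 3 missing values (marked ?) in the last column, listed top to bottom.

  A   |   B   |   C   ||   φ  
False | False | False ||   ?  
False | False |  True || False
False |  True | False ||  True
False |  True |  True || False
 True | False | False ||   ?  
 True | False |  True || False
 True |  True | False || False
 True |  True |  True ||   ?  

Row A=False, B=False, C=False: (¬(A ↔ C) ∧ (B ↔ A)) = False, (C ∨ A) = False, ((¬(A ↔ C) ∧ (B ↔ A)) ∨ (C ∨ A) ∨ A) = False, so the formula = True.
Row A=True, B=False, C=False: (¬(A ↔ C) ∧ (B ↔ A)) = False, (C ∨ A) = True, ((¬(A ↔ C) ∧ (B ↔ A)) ∨ (C ∨ A) ∨ A) = True, so the formula = False.
Row A=True, B=True, C=True: (¬(A ↔ C) ∧ (B ↔ A)) = False, (C ∨ A) = True, ((¬(A ↔ C) ∧ (B ↔ A)) ∨ (C ∨ A) ∨ A) = True, so the formula = False.

True, False, False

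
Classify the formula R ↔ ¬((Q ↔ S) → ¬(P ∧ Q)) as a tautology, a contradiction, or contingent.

contingent

  P   |   Q   |   R   |   S   || (Q ↔ S) | (P ∧ Q) | ¬(P ∧ Q) | ((Q ↔ S) → ¬(P ∧ Q)) | ¬((Q ↔ S) → ¬(P ∧ Q)) | (R ↔ ¬((Q ↔ S) → ¬(P ∧ Q)))
False | False | False | False ||   True  |  False  |   True   |         True         |         False         |             True           
False | False | False |  True ||  False  |  False  |   True   |         True         |         False         |             True           
False | False |  True | False ||   True  |  False  |   True   |         True         |         False         |            False           
False | False |  True |  True ||  False  |  False  |   True   |         True         |         False         |            False           
False |  True | False | False ||  False  |  False  |   True   |         True         |         False         |             True           
False |  True | False |  True ||   True  |  False  |   True   |         True         |         False         |             True           
False |  True |  True | False ||  False  |  False  |   True   |         True         |         False         |            False           
False |  True |  True |  True ||   True  |  False  |   True   |         True         |         False         |            False           
 True | False | False | False ||   True  |  False  |   True   |         True         |         False         |             True           
 True | False | False |  True ||  False  |  False  |   True   |         True         |         False         |             True           
 True | False |  True | False ||   True  |  False  |   True   |         True         |         False         |            False           
 True | False |  True |  True ||  False  |  False  |   True   |         True         |         False         |            False           
 True |  True | False | False ||  False  |   True  |  False   |         True         |         False         |             True           
 True |  True | False |  True ||   True  |   True  |  False   |        False         |          True         |            False           
 True |  True |  True | False ||  False  |   True  |  False   |         True         |         False         |            False           
 True |  True |  True |  True ||   True  |   True  |  False   |        False         |          True         |             True           
8 of 16 rows are True, so the formula is contingent.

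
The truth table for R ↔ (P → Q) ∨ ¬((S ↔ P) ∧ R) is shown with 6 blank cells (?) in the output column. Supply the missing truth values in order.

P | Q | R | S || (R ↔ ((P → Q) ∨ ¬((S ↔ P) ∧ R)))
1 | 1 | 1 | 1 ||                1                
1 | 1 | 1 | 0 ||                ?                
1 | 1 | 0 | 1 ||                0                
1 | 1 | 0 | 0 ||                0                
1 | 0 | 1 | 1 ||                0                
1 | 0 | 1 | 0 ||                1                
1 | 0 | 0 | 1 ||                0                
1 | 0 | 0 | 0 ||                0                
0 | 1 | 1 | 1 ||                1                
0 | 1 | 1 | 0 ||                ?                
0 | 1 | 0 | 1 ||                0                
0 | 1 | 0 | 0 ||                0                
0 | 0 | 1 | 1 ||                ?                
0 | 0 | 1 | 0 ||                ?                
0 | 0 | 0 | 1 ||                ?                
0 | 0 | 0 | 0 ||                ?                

Row P=1, Q=1, R=1, S=0: ((P → Q) ∨ ¬((S ↔ P) ∧ R)) = 1, so (R ↔ ((P → Q) ∨ ¬((S ↔ P) ∧ R))) = 1.
Row P=0, Q=1, R=1, S=0: ((P → Q) ∨ ¬((S ↔ P) ∧ R)) = 1, so (R ↔ ((P → Q) ∨ ¬((S ↔ P) ∧ R))) = 1.
Row P=0, Q=0, R=1, S=1: ((P → Q) ∨ ¬((S ↔ P) ∧ R)) = 1, so (R ↔ ((P → Q) ∨ ¬((S ↔ P) ∧ R))) = 1.
Row P=0, Q=0, R=1, S=0: ((P → Q) ∨ ¬((S ↔ P) ∧ R)) = 1, so (R ↔ ((P → Q) ∨ ¬((S ↔ P) ∧ R))) = 1.
Row P=0, Q=0, R=0, S=1: ((P → Q) ∨ ¬((S ↔ P) ∧ R)) = 1, so (R ↔ ((P → Q) ∨ ¬((S ↔ P) ∧ R))) = 0.
Row P=0, Q=0, R=0, S=0: ((P → Q) ∨ ¬((S ↔ P) ∧ R)) = 1, so (R ↔ ((P → Q) ∨ ¬((S ↔ P) ∧ R))) = 0.

1, 1, 1, 1, 0, 0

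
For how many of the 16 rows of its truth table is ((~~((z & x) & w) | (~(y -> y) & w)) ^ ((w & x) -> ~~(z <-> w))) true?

12

x | y | z | w || φ
F | F | F | F || T
F | F | F | T || T
F | F | T | F || T
F | F | T | T || T
F | T | F | F || T
F | T | F | T || T
F | T | T | F || T
F | T | T | T || T
T | F | F | F || T
T | F | F | T || F
T | F | T | F || T
T | F | T | T || F
T | T | F | F || T
T | T | F | T || F
T | T | T | F || T
T | T | T | T || F
The formula is true on 12 of the 16 rows.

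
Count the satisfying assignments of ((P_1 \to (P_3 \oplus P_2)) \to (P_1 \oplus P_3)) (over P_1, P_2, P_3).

5

P_1 | P_2 | P_3 || φ
 T  |  T  |  T  || T
 T  |  T  |  F  || T
 T  |  F  |  T  || F
 T  |  F  |  F  || T
 F  |  T  |  T  || T
 F  |  T  |  F  || F
 F  |  F  |  T  || T
 F  |  F  |  F  || F
The formula is true on 5 of the 8 rows.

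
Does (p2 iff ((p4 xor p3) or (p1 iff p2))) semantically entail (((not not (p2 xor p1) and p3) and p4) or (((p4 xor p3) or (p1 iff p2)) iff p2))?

yes

p1 | p2 | p3 | p4 || φ | ψ
F  | F  | F  | F  || F | F
F  | F  | F  | T  || F | F
F  | F  | T  | F  || F | F
F  | F  | T  | T  || F | F
F  | T  | F  | F  || F | F
F  | T  | F  | T  || T | T
F  | T  | T  | F  || T | T
F  | T  | T  | T  || F | T
T  | F  | F  | F  || T | T
T  | F  | F  | T  || F | F
T  | F  | T  | F  || F | F
T  | F  | T  | T  || T | T
T  | T  | F  | F  || T | T
T  | T  | F  | T  || T | T
T  | T  | T  | F  || T | T
T  | T  | T  | T  || T | T
In every row where φ is true, ψ is also true, so φ ⊨ ψ.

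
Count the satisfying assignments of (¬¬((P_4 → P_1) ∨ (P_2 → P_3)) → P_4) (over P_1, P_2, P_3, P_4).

P_1 | P_2 | P_3 | P_4 | φ
--- | --- | --- | --- | -
 F  |  F  |  F  |  F  | F
 F  |  F  |  F  |  T  | T
 F  |  F  |  T  |  F  | F
 F  |  F  |  T  |  T  | T
 F  |  T  |  F  |  F  | F
 F  |  T  |  F  |  T  | T
 F  |  T  |  T  |  F  | F
 F  |  T  |  T  |  T  | T
 T  |  F  |  F  |  F  | F
 T  |  F  |  F  |  T  | T
 T  |  F  |  T  |  F  | F
 T  |  F  |  T  |  T  | T
 T  |  T  |  F  |  F  | F
 T  |  T  |  F  |  T  | T
 T  |  T  |  T  |  F  | F
 T  |  T  |  T  |  T  | T
The formula is true on 8 of the 16 rows.

8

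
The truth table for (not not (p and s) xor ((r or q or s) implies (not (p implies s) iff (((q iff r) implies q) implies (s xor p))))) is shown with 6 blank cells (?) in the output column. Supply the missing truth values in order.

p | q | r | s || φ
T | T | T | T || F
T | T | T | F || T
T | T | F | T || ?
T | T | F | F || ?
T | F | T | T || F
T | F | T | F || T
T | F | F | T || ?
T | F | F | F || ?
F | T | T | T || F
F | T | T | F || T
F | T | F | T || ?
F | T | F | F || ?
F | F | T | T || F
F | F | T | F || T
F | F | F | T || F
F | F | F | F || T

F, T, T, T, F, T

Row p=T, q=T, r=F, s=T: not not (p and s) = T, ((r or q or s) implies (not (p implies s) iff (((q iff r) implies q) implies (s xor p)))) = T, so the formula = F.
Row p=T, q=T, r=F, s=F: not not (p and s) = F, ((r or q or s) implies (not (p implies s) iff (((q iff r) implies q) implies (s xor p)))) = T, so the formula = T.
Row p=T, q=F, r=F, s=T: not not (p and s) = T, ((r or q or s) implies (not (p implies s) iff (((q iff r) implies q) implies (s xor p)))) = F, so the formula = T.
Row p=T, q=F, r=F, s=F: not not (p and s) = F, ((r or q or s) implies (not (p implies s) iff (((q iff r) implies q) implies (s xor p)))) = T, so the formula = T.
Row p=F, q=T, r=F, s=T: not not (p and s) = F, ((r or q or s) implies (not (p implies s) iff (((q iff r) implies q) implies (s xor p)))) = F, so the formula = F.
Row p=F, q=T, r=F, s=F: not not (p and s) = F, ((r or q or s) implies (not (p implies s) iff (((q iff r) implies q) implies (s xor p)))) = T, so the formula = T.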